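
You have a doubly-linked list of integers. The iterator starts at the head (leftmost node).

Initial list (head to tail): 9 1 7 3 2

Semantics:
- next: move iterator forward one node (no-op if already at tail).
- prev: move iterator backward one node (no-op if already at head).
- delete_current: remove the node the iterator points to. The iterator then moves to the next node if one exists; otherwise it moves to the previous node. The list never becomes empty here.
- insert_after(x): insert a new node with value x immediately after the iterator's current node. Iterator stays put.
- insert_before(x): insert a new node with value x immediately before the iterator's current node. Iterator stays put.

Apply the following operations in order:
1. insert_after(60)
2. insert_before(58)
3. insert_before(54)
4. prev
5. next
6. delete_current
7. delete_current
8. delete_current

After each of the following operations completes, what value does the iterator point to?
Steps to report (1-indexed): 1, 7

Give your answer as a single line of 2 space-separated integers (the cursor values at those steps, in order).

After 1 (insert_after(60)): list=[9, 60, 1, 7, 3, 2] cursor@9
After 2 (insert_before(58)): list=[58, 9, 60, 1, 7, 3, 2] cursor@9
After 3 (insert_before(54)): list=[58, 54, 9, 60, 1, 7, 3, 2] cursor@9
After 4 (prev): list=[58, 54, 9, 60, 1, 7, 3, 2] cursor@54
After 5 (next): list=[58, 54, 9, 60, 1, 7, 3, 2] cursor@9
After 6 (delete_current): list=[58, 54, 60, 1, 7, 3, 2] cursor@60
After 7 (delete_current): list=[58, 54, 1, 7, 3, 2] cursor@1
After 8 (delete_current): list=[58, 54, 7, 3, 2] cursor@7

Answer: 9 1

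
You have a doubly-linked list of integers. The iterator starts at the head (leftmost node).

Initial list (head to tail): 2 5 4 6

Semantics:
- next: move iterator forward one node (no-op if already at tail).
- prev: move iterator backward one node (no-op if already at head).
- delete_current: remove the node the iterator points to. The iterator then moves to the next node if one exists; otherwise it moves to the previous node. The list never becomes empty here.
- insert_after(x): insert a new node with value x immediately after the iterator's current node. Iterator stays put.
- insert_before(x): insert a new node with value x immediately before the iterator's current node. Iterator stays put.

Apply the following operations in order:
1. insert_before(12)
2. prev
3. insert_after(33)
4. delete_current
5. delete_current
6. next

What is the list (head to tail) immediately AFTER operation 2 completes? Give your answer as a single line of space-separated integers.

Answer: 12 2 5 4 6

Derivation:
After 1 (insert_before(12)): list=[12, 2, 5, 4, 6] cursor@2
After 2 (prev): list=[12, 2, 5, 4, 6] cursor@12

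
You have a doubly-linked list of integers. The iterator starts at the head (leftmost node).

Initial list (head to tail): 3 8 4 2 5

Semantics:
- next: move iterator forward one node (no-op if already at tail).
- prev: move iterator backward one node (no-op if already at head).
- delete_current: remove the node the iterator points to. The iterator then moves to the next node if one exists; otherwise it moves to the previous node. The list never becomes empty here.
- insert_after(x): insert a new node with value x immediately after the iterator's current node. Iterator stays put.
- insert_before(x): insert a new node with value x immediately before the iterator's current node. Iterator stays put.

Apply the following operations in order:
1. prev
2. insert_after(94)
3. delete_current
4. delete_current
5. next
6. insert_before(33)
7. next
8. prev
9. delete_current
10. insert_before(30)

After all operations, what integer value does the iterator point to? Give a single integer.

After 1 (prev): list=[3, 8, 4, 2, 5] cursor@3
After 2 (insert_after(94)): list=[3, 94, 8, 4, 2, 5] cursor@3
After 3 (delete_current): list=[94, 8, 4, 2, 5] cursor@94
After 4 (delete_current): list=[8, 4, 2, 5] cursor@8
After 5 (next): list=[8, 4, 2, 5] cursor@4
After 6 (insert_before(33)): list=[8, 33, 4, 2, 5] cursor@4
After 7 (next): list=[8, 33, 4, 2, 5] cursor@2
After 8 (prev): list=[8, 33, 4, 2, 5] cursor@4
After 9 (delete_current): list=[8, 33, 2, 5] cursor@2
After 10 (insert_before(30)): list=[8, 33, 30, 2, 5] cursor@2

Answer: 2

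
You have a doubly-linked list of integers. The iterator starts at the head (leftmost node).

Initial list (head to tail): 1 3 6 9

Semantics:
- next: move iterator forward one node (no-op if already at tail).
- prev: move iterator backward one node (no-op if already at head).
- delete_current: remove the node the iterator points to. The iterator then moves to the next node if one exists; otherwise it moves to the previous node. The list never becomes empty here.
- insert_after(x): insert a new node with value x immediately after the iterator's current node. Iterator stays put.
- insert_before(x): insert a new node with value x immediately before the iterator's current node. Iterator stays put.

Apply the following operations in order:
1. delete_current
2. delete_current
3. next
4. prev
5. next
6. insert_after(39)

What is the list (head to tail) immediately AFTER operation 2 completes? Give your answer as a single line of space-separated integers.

After 1 (delete_current): list=[3, 6, 9] cursor@3
After 2 (delete_current): list=[6, 9] cursor@6

Answer: 6 9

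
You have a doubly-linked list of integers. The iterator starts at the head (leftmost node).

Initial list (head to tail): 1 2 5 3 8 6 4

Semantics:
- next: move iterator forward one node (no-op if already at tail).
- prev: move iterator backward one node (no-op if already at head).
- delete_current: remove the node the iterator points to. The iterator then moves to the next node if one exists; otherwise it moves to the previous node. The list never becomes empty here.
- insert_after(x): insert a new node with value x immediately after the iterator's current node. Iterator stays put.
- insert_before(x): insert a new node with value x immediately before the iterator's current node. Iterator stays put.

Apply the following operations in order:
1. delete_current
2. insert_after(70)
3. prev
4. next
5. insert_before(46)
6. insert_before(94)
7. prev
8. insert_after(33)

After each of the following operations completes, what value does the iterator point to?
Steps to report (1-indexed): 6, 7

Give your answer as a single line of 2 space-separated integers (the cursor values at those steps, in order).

Answer: 70 94

Derivation:
After 1 (delete_current): list=[2, 5, 3, 8, 6, 4] cursor@2
After 2 (insert_after(70)): list=[2, 70, 5, 3, 8, 6, 4] cursor@2
After 3 (prev): list=[2, 70, 5, 3, 8, 6, 4] cursor@2
After 4 (next): list=[2, 70, 5, 3, 8, 6, 4] cursor@70
After 5 (insert_before(46)): list=[2, 46, 70, 5, 3, 8, 6, 4] cursor@70
After 6 (insert_before(94)): list=[2, 46, 94, 70, 5, 3, 8, 6, 4] cursor@70
After 7 (prev): list=[2, 46, 94, 70, 5, 3, 8, 6, 4] cursor@94
After 8 (insert_after(33)): list=[2, 46, 94, 33, 70, 5, 3, 8, 6, 4] cursor@94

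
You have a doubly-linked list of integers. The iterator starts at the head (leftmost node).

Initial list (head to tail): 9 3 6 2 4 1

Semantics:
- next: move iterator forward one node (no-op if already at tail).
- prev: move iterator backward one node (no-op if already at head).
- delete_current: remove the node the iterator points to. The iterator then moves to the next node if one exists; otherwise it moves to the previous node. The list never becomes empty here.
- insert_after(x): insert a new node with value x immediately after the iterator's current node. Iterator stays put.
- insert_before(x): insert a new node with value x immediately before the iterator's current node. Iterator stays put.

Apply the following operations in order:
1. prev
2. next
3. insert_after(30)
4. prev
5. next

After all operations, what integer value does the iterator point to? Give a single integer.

After 1 (prev): list=[9, 3, 6, 2, 4, 1] cursor@9
After 2 (next): list=[9, 3, 6, 2, 4, 1] cursor@3
After 3 (insert_after(30)): list=[9, 3, 30, 6, 2, 4, 1] cursor@3
After 4 (prev): list=[9, 3, 30, 6, 2, 4, 1] cursor@9
After 5 (next): list=[9, 3, 30, 6, 2, 4, 1] cursor@3

Answer: 3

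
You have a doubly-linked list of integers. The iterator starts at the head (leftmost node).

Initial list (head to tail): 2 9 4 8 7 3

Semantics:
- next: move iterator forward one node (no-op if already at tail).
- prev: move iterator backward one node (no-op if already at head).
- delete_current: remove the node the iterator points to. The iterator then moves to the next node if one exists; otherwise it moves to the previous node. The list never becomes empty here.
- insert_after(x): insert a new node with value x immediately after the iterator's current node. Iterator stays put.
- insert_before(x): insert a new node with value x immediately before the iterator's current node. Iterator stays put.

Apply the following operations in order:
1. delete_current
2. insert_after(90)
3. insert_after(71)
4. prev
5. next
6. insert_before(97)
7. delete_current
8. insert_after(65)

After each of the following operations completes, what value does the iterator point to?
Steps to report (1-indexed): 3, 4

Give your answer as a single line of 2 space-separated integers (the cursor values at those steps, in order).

Answer: 9 9

Derivation:
After 1 (delete_current): list=[9, 4, 8, 7, 3] cursor@9
After 2 (insert_after(90)): list=[9, 90, 4, 8, 7, 3] cursor@9
After 3 (insert_after(71)): list=[9, 71, 90, 4, 8, 7, 3] cursor@9
After 4 (prev): list=[9, 71, 90, 4, 8, 7, 3] cursor@9
After 5 (next): list=[9, 71, 90, 4, 8, 7, 3] cursor@71
After 6 (insert_before(97)): list=[9, 97, 71, 90, 4, 8, 7, 3] cursor@71
After 7 (delete_current): list=[9, 97, 90, 4, 8, 7, 3] cursor@90
After 8 (insert_after(65)): list=[9, 97, 90, 65, 4, 8, 7, 3] cursor@90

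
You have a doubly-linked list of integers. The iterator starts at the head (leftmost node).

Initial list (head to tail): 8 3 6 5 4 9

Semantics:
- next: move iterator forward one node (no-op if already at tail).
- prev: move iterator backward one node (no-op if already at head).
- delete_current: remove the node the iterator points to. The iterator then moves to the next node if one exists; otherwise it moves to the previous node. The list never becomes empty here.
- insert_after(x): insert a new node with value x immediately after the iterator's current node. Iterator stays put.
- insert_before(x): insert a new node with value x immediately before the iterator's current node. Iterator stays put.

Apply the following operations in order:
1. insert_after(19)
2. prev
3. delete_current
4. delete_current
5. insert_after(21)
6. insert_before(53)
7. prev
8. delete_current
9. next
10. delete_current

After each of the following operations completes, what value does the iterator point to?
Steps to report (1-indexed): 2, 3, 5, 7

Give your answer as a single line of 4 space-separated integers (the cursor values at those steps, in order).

After 1 (insert_after(19)): list=[8, 19, 3, 6, 5, 4, 9] cursor@8
After 2 (prev): list=[8, 19, 3, 6, 5, 4, 9] cursor@8
After 3 (delete_current): list=[19, 3, 6, 5, 4, 9] cursor@19
After 4 (delete_current): list=[3, 6, 5, 4, 9] cursor@3
After 5 (insert_after(21)): list=[3, 21, 6, 5, 4, 9] cursor@3
After 6 (insert_before(53)): list=[53, 3, 21, 6, 5, 4, 9] cursor@3
After 7 (prev): list=[53, 3, 21, 6, 5, 4, 9] cursor@53
After 8 (delete_current): list=[3, 21, 6, 5, 4, 9] cursor@3
After 9 (next): list=[3, 21, 6, 5, 4, 9] cursor@21
After 10 (delete_current): list=[3, 6, 5, 4, 9] cursor@6

Answer: 8 19 3 53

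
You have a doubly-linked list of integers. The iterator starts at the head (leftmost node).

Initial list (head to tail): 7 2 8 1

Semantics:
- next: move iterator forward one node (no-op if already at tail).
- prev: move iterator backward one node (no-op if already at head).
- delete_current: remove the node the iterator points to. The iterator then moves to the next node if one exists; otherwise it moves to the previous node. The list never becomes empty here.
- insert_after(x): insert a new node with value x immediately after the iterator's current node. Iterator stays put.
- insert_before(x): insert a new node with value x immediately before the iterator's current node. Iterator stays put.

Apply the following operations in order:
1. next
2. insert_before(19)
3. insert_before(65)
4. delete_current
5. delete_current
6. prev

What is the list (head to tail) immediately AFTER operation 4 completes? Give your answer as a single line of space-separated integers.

After 1 (next): list=[7, 2, 8, 1] cursor@2
After 2 (insert_before(19)): list=[7, 19, 2, 8, 1] cursor@2
After 3 (insert_before(65)): list=[7, 19, 65, 2, 8, 1] cursor@2
After 4 (delete_current): list=[7, 19, 65, 8, 1] cursor@8

Answer: 7 19 65 8 1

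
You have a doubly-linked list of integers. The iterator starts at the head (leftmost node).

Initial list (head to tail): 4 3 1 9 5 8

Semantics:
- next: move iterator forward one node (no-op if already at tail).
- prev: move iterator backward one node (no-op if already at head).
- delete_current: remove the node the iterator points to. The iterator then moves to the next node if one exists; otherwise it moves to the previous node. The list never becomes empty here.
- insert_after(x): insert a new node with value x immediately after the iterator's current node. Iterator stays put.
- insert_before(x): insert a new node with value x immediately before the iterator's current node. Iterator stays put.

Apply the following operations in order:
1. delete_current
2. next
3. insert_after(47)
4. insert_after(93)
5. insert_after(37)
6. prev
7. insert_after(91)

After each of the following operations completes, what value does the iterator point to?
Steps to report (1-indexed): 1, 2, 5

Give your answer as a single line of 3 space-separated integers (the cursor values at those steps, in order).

After 1 (delete_current): list=[3, 1, 9, 5, 8] cursor@3
After 2 (next): list=[3, 1, 9, 5, 8] cursor@1
After 3 (insert_after(47)): list=[3, 1, 47, 9, 5, 8] cursor@1
After 4 (insert_after(93)): list=[3, 1, 93, 47, 9, 5, 8] cursor@1
After 5 (insert_after(37)): list=[3, 1, 37, 93, 47, 9, 5, 8] cursor@1
After 6 (prev): list=[3, 1, 37, 93, 47, 9, 5, 8] cursor@3
After 7 (insert_after(91)): list=[3, 91, 1, 37, 93, 47, 9, 5, 8] cursor@3

Answer: 3 1 1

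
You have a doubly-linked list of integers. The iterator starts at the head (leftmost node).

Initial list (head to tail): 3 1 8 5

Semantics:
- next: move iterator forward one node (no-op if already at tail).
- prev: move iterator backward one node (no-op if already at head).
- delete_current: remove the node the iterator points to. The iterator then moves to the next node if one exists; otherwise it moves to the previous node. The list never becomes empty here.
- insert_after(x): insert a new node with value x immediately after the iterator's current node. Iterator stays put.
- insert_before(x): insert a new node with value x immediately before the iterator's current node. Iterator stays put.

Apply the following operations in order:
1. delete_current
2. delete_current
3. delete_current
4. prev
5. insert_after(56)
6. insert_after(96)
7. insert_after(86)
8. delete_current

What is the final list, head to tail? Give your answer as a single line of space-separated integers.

After 1 (delete_current): list=[1, 8, 5] cursor@1
After 2 (delete_current): list=[8, 5] cursor@8
After 3 (delete_current): list=[5] cursor@5
After 4 (prev): list=[5] cursor@5
After 5 (insert_after(56)): list=[5, 56] cursor@5
After 6 (insert_after(96)): list=[5, 96, 56] cursor@5
After 7 (insert_after(86)): list=[5, 86, 96, 56] cursor@5
After 8 (delete_current): list=[86, 96, 56] cursor@86

Answer: 86 96 56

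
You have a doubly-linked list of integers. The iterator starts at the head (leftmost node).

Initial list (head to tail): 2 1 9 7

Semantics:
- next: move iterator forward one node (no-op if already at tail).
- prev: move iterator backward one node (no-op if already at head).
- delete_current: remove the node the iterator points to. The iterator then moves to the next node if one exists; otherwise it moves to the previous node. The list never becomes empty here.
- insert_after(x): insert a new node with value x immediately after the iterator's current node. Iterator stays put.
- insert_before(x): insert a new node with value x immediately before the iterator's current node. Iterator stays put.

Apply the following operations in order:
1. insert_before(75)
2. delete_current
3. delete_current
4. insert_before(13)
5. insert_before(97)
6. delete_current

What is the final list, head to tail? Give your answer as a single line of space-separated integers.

Answer: 75 13 97 7

Derivation:
After 1 (insert_before(75)): list=[75, 2, 1, 9, 7] cursor@2
After 2 (delete_current): list=[75, 1, 9, 7] cursor@1
After 3 (delete_current): list=[75, 9, 7] cursor@9
After 4 (insert_before(13)): list=[75, 13, 9, 7] cursor@9
After 5 (insert_before(97)): list=[75, 13, 97, 9, 7] cursor@9
After 6 (delete_current): list=[75, 13, 97, 7] cursor@7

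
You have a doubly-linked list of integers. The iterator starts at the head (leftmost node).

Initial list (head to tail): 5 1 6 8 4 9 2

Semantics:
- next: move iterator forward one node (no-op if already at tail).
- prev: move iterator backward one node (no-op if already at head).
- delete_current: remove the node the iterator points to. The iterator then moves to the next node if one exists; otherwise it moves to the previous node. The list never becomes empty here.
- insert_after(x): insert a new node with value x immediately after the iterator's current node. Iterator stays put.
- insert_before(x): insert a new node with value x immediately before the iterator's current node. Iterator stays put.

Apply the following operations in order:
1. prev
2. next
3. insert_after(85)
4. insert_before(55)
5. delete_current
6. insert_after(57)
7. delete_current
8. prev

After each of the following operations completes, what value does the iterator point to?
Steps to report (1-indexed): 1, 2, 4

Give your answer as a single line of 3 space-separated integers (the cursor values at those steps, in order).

After 1 (prev): list=[5, 1, 6, 8, 4, 9, 2] cursor@5
After 2 (next): list=[5, 1, 6, 8, 4, 9, 2] cursor@1
After 3 (insert_after(85)): list=[5, 1, 85, 6, 8, 4, 9, 2] cursor@1
After 4 (insert_before(55)): list=[5, 55, 1, 85, 6, 8, 4, 9, 2] cursor@1
After 5 (delete_current): list=[5, 55, 85, 6, 8, 4, 9, 2] cursor@85
After 6 (insert_after(57)): list=[5, 55, 85, 57, 6, 8, 4, 9, 2] cursor@85
After 7 (delete_current): list=[5, 55, 57, 6, 8, 4, 9, 2] cursor@57
After 8 (prev): list=[5, 55, 57, 6, 8, 4, 9, 2] cursor@55

Answer: 5 1 1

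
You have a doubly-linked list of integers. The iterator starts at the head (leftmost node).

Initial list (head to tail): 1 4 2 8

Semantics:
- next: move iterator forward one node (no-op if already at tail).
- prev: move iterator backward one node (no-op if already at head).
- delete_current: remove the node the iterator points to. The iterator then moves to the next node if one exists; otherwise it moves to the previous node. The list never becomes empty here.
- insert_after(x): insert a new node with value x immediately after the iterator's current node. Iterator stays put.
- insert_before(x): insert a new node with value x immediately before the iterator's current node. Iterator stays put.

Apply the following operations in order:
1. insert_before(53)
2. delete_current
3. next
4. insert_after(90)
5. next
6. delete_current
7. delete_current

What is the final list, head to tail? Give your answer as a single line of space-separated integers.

Answer: 53 4 2

Derivation:
After 1 (insert_before(53)): list=[53, 1, 4, 2, 8] cursor@1
After 2 (delete_current): list=[53, 4, 2, 8] cursor@4
After 3 (next): list=[53, 4, 2, 8] cursor@2
After 4 (insert_after(90)): list=[53, 4, 2, 90, 8] cursor@2
After 5 (next): list=[53, 4, 2, 90, 8] cursor@90
After 6 (delete_current): list=[53, 4, 2, 8] cursor@8
After 7 (delete_current): list=[53, 4, 2] cursor@2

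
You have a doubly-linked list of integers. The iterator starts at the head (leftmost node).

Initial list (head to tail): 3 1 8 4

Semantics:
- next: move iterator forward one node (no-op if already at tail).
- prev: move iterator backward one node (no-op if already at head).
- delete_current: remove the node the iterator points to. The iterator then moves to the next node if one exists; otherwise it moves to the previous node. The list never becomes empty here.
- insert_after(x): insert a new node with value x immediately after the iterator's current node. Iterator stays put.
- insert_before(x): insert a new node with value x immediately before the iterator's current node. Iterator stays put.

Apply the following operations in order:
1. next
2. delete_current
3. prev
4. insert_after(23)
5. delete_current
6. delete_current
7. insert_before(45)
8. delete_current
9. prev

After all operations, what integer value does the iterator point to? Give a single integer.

After 1 (next): list=[3, 1, 8, 4] cursor@1
After 2 (delete_current): list=[3, 8, 4] cursor@8
After 3 (prev): list=[3, 8, 4] cursor@3
After 4 (insert_after(23)): list=[3, 23, 8, 4] cursor@3
After 5 (delete_current): list=[23, 8, 4] cursor@23
After 6 (delete_current): list=[8, 4] cursor@8
After 7 (insert_before(45)): list=[45, 8, 4] cursor@8
After 8 (delete_current): list=[45, 4] cursor@4
After 9 (prev): list=[45, 4] cursor@45

Answer: 45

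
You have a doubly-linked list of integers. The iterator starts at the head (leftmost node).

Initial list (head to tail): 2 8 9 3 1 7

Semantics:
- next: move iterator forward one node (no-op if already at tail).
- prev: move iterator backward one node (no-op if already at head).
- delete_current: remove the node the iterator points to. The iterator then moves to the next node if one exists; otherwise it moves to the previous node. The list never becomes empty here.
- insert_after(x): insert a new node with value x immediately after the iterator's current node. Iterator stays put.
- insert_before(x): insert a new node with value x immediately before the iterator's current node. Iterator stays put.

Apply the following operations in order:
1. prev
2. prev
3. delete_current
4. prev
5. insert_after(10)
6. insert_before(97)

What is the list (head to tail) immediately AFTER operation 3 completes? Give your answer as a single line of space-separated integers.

Answer: 8 9 3 1 7

Derivation:
After 1 (prev): list=[2, 8, 9, 3, 1, 7] cursor@2
After 2 (prev): list=[2, 8, 9, 3, 1, 7] cursor@2
After 3 (delete_current): list=[8, 9, 3, 1, 7] cursor@8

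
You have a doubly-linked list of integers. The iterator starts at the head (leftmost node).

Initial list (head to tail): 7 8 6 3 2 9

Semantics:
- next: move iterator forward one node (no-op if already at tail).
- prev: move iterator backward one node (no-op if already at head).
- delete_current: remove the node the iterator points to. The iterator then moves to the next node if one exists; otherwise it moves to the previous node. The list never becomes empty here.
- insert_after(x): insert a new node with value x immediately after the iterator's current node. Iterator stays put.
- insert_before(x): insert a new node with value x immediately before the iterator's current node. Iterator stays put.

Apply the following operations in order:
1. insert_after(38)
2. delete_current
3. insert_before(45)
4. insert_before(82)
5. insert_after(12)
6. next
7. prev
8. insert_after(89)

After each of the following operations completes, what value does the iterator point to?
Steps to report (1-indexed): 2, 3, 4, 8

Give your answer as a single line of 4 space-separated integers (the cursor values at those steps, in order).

After 1 (insert_after(38)): list=[7, 38, 8, 6, 3, 2, 9] cursor@7
After 2 (delete_current): list=[38, 8, 6, 3, 2, 9] cursor@38
After 3 (insert_before(45)): list=[45, 38, 8, 6, 3, 2, 9] cursor@38
After 4 (insert_before(82)): list=[45, 82, 38, 8, 6, 3, 2, 9] cursor@38
After 5 (insert_after(12)): list=[45, 82, 38, 12, 8, 6, 3, 2, 9] cursor@38
After 6 (next): list=[45, 82, 38, 12, 8, 6, 3, 2, 9] cursor@12
After 7 (prev): list=[45, 82, 38, 12, 8, 6, 3, 2, 9] cursor@38
After 8 (insert_after(89)): list=[45, 82, 38, 89, 12, 8, 6, 3, 2, 9] cursor@38

Answer: 38 38 38 38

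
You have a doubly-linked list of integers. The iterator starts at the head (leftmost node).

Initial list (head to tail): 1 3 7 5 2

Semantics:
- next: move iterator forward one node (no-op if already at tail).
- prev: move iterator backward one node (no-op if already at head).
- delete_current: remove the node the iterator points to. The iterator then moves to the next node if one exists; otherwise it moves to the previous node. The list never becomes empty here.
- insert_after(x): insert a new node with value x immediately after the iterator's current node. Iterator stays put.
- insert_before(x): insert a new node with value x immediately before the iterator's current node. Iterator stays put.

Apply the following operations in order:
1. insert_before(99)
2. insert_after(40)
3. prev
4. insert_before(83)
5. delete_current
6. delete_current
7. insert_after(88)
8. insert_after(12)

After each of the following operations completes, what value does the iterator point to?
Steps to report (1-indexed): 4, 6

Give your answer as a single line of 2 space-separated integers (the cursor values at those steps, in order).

After 1 (insert_before(99)): list=[99, 1, 3, 7, 5, 2] cursor@1
After 2 (insert_after(40)): list=[99, 1, 40, 3, 7, 5, 2] cursor@1
After 3 (prev): list=[99, 1, 40, 3, 7, 5, 2] cursor@99
After 4 (insert_before(83)): list=[83, 99, 1, 40, 3, 7, 5, 2] cursor@99
After 5 (delete_current): list=[83, 1, 40, 3, 7, 5, 2] cursor@1
After 6 (delete_current): list=[83, 40, 3, 7, 5, 2] cursor@40
After 7 (insert_after(88)): list=[83, 40, 88, 3, 7, 5, 2] cursor@40
After 8 (insert_after(12)): list=[83, 40, 12, 88, 3, 7, 5, 2] cursor@40

Answer: 99 40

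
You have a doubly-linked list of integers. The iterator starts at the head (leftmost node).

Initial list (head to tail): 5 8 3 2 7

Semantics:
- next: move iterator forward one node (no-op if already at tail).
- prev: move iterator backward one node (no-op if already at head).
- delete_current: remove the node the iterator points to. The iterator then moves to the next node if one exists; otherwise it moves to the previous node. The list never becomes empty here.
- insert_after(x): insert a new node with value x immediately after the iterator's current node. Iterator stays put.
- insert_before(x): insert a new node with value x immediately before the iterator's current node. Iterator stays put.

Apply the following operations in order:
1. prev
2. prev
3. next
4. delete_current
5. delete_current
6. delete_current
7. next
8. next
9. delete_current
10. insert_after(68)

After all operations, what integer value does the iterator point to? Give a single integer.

After 1 (prev): list=[5, 8, 3, 2, 7] cursor@5
After 2 (prev): list=[5, 8, 3, 2, 7] cursor@5
After 3 (next): list=[5, 8, 3, 2, 7] cursor@8
After 4 (delete_current): list=[5, 3, 2, 7] cursor@3
After 5 (delete_current): list=[5, 2, 7] cursor@2
After 6 (delete_current): list=[5, 7] cursor@7
After 7 (next): list=[5, 7] cursor@7
After 8 (next): list=[5, 7] cursor@7
After 9 (delete_current): list=[5] cursor@5
After 10 (insert_after(68)): list=[5, 68] cursor@5

Answer: 5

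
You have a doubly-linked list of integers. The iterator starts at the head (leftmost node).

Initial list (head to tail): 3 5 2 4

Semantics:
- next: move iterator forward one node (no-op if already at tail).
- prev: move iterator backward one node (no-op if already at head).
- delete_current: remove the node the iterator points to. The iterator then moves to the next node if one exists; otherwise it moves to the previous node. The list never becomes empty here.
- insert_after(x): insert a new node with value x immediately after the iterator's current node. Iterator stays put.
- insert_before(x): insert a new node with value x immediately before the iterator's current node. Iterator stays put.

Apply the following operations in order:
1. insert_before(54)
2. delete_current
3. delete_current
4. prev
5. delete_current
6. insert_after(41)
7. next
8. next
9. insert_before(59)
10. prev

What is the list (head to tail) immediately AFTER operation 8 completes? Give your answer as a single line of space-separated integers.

After 1 (insert_before(54)): list=[54, 3, 5, 2, 4] cursor@3
After 2 (delete_current): list=[54, 5, 2, 4] cursor@5
After 3 (delete_current): list=[54, 2, 4] cursor@2
After 4 (prev): list=[54, 2, 4] cursor@54
After 5 (delete_current): list=[2, 4] cursor@2
After 6 (insert_after(41)): list=[2, 41, 4] cursor@2
After 7 (next): list=[2, 41, 4] cursor@41
After 8 (next): list=[2, 41, 4] cursor@4

Answer: 2 41 4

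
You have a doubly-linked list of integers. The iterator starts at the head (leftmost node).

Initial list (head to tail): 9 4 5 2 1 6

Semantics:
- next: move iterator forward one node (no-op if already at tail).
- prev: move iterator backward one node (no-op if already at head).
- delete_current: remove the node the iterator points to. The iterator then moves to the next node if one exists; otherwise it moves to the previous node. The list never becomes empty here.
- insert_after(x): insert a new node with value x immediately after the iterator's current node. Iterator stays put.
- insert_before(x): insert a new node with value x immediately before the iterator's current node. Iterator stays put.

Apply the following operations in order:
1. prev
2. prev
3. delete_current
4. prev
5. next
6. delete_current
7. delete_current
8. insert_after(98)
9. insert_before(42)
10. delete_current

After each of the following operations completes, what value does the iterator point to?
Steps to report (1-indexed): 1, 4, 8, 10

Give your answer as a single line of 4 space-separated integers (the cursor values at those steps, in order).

Answer: 9 4 1 98

Derivation:
After 1 (prev): list=[9, 4, 5, 2, 1, 6] cursor@9
After 2 (prev): list=[9, 4, 5, 2, 1, 6] cursor@9
After 3 (delete_current): list=[4, 5, 2, 1, 6] cursor@4
After 4 (prev): list=[4, 5, 2, 1, 6] cursor@4
After 5 (next): list=[4, 5, 2, 1, 6] cursor@5
After 6 (delete_current): list=[4, 2, 1, 6] cursor@2
After 7 (delete_current): list=[4, 1, 6] cursor@1
After 8 (insert_after(98)): list=[4, 1, 98, 6] cursor@1
After 9 (insert_before(42)): list=[4, 42, 1, 98, 6] cursor@1
After 10 (delete_current): list=[4, 42, 98, 6] cursor@98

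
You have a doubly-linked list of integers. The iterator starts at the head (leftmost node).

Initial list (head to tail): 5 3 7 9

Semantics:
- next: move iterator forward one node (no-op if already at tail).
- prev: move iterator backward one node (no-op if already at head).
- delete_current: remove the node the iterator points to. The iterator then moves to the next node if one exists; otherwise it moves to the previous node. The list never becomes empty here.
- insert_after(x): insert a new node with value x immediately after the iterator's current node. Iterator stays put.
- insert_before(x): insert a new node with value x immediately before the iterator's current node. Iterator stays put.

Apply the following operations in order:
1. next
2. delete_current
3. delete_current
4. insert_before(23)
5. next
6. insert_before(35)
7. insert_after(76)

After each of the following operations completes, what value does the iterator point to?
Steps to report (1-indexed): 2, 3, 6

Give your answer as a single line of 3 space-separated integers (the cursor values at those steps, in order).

After 1 (next): list=[5, 3, 7, 9] cursor@3
After 2 (delete_current): list=[5, 7, 9] cursor@7
After 3 (delete_current): list=[5, 9] cursor@9
After 4 (insert_before(23)): list=[5, 23, 9] cursor@9
After 5 (next): list=[5, 23, 9] cursor@9
After 6 (insert_before(35)): list=[5, 23, 35, 9] cursor@9
After 7 (insert_after(76)): list=[5, 23, 35, 9, 76] cursor@9

Answer: 7 9 9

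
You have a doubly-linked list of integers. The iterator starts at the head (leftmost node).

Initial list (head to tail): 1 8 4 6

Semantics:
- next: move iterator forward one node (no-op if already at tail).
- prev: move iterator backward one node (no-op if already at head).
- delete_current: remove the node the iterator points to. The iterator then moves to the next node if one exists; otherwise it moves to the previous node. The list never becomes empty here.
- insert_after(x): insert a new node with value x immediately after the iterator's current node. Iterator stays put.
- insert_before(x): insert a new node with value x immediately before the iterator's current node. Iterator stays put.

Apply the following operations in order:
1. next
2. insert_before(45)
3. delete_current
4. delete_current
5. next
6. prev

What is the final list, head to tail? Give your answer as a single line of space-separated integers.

Answer: 1 45 6

Derivation:
After 1 (next): list=[1, 8, 4, 6] cursor@8
After 2 (insert_before(45)): list=[1, 45, 8, 4, 6] cursor@8
After 3 (delete_current): list=[1, 45, 4, 6] cursor@4
After 4 (delete_current): list=[1, 45, 6] cursor@6
After 5 (next): list=[1, 45, 6] cursor@6
After 6 (prev): list=[1, 45, 6] cursor@45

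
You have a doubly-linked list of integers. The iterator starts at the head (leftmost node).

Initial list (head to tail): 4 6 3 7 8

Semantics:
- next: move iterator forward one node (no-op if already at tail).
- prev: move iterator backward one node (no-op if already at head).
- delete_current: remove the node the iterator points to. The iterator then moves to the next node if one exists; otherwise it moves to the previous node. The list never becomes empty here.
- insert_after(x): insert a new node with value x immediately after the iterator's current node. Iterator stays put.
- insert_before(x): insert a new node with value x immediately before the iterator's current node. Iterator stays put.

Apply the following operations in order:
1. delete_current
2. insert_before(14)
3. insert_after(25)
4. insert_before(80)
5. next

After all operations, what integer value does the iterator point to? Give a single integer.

After 1 (delete_current): list=[6, 3, 7, 8] cursor@6
After 2 (insert_before(14)): list=[14, 6, 3, 7, 8] cursor@6
After 3 (insert_after(25)): list=[14, 6, 25, 3, 7, 8] cursor@6
After 4 (insert_before(80)): list=[14, 80, 6, 25, 3, 7, 8] cursor@6
After 5 (next): list=[14, 80, 6, 25, 3, 7, 8] cursor@25

Answer: 25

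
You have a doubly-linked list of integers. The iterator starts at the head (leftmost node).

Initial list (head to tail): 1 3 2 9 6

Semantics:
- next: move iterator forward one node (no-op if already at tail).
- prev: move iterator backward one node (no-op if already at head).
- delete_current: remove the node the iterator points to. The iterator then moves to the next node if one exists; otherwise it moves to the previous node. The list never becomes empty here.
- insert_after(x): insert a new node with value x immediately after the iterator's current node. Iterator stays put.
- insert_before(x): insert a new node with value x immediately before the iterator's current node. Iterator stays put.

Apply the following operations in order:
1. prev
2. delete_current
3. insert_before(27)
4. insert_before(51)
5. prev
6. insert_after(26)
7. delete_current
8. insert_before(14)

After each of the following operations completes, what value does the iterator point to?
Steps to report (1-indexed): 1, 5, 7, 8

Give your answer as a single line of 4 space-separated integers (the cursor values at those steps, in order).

Answer: 1 51 26 26

Derivation:
After 1 (prev): list=[1, 3, 2, 9, 6] cursor@1
After 2 (delete_current): list=[3, 2, 9, 6] cursor@3
After 3 (insert_before(27)): list=[27, 3, 2, 9, 6] cursor@3
After 4 (insert_before(51)): list=[27, 51, 3, 2, 9, 6] cursor@3
After 5 (prev): list=[27, 51, 3, 2, 9, 6] cursor@51
After 6 (insert_after(26)): list=[27, 51, 26, 3, 2, 9, 6] cursor@51
After 7 (delete_current): list=[27, 26, 3, 2, 9, 6] cursor@26
After 8 (insert_before(14)): list=[27, 14, 26, 3, 2, 9, 6] cursor@26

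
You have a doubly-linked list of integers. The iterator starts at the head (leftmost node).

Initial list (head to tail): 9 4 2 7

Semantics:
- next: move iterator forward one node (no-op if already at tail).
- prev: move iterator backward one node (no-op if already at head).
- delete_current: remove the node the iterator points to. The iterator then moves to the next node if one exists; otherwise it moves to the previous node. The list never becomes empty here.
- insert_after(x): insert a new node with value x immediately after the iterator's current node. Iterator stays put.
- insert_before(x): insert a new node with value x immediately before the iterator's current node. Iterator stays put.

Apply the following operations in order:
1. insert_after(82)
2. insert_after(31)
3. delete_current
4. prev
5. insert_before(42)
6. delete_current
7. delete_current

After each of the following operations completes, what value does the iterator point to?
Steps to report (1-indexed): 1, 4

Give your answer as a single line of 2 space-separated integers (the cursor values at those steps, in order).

Answer: 9 31

Derivation:
After 1 (insert_after(82)): list=[9, 82, 4, 2, 7] cursor@9
After 2 (insert_after(31)): list=[9, 31, 82, 4, 2, 7] cursor@9
After 3 (delete_current): list=[31, 82, 4, 2, 7] cursor@31
After 4 (prev): list=[31, 82, 4, 2, 7] cursor@31
After 5 (insert_before(42)): list=[42, 31, 82, 4, 2, 7] cursor@31
After 6 (delete_current): list=[42, 82, 4, 2, 7] cursor@82
After 7 (delete_current): list=[42, 4, 2, 7] cursor@4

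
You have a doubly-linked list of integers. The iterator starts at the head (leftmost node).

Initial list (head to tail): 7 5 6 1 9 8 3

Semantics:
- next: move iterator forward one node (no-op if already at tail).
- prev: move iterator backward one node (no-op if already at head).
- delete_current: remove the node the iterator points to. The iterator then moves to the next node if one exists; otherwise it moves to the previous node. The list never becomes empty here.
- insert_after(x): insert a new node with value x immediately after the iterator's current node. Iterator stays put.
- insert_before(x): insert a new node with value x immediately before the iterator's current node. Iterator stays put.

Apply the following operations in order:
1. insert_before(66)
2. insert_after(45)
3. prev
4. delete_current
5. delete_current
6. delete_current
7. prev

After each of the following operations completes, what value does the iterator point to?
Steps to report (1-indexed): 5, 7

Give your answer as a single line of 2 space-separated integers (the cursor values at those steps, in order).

After 1 (insert_before(66)): list=[66, 7, 5, 6, 1, 9, 8, 3] cursor@7
After 2 (insert_after(45)): list=[66, 7, 45, 5, 6, 1, 9, 8, 3] cursor@7
After 3 (prev): list=[66, 7, 45, 5, 6, 1, 9, 8, 3] cursor@66
After 4 (delete_current): list=[7, 45, 5, 6, 1, 9, 8, 3] cursor@7
After 5 (delete_current): list=[45, 5, 6, 1, 9, 8, 3] cursor@45
After 6 (delete_current): list=[5, 6, 1, 9, 8, 3] cursor@5
After 7 (prev): list=[5, 6, 1, 9, 8, 3] cursor@5

Answer: 45 5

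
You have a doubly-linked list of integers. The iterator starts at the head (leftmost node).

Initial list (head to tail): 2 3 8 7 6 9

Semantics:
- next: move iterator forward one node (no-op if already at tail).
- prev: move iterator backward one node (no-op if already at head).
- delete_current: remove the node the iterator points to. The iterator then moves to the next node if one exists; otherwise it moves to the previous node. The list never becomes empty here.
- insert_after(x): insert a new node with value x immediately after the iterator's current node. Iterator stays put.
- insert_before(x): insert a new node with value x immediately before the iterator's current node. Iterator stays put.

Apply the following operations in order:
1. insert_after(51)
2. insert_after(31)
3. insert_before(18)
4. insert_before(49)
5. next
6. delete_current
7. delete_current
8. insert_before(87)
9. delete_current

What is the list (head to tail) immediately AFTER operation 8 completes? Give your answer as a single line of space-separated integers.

After 1 (insert_after(51)): list=[2, 51, 3, 8, 7, 6, 9] cursor@2
After 2 (insert_after(31)): list=[2, 31, 51, 3, 8, 7, 6, 9] cursor@2
After 3 (insert_before(18)): list=[18, 2, 31, 51, 3, 8, 7, 6, 9] cursor@2
After 4 (insert_before(49)): list=[18, 49, 2, 31, 51, 3, 8, 7, 6, 9] cursor@2
After 5 (next): list=[18, 49, 2, 31, 51, 3, 8, 7, 6, 9] cursor@31
After 6 (delete_current): list=[18, 49, 2, 51, 3, 8, 7, 6, 9] cursor@51
After 7 (delete_current): list=[18, 49, 2, 3, 8, 7, 6, 9] cursor@3
After 8 (insert_before(87)): list=[18, 49, 2, 87, 3, 8, 7, 6, 9] cursor@3

Answer: 18 49 2 87 3 8 7 6 9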